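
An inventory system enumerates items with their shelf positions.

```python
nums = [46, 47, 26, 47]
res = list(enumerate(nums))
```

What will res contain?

Step 1: enumerate pairs each element with its index:
  (0, 46)
  (1, 47)
  (2, 26)
  (3, 47)
Therefore res = [(0, 46), (1, 47), (2, 26), (3, 47)].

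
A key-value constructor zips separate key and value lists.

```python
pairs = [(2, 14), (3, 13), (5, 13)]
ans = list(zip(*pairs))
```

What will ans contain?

Step 1: zip(*pairs) transposes: unzips [(2, 14), (3, 13), (5, 13)] into separate sequences.
Step 2: First elements: (2, 3, 5), second elements: (14, 13, 13).
Therefore ans = [(2, 3, 5), (14, 13, 13)].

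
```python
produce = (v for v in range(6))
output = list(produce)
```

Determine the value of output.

Step 1: Generator expression iterates range(6): [0, 1, 2, 3, 4, 5].
Step 2: list() collects all values.
Therefore output = [0, 1, 2, 3, 4, 5].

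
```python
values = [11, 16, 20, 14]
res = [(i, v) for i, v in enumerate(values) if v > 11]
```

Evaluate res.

Step 1: Filter enumerate([11, 16, 20, 14]) keeping v > 11:
  (0, 11): 11 <= 11, excluded
  (1, 16): 16 > 11, included
  (2, 20): 20 > 11, included
  (3, 14): 14 > 11, included
Therefore res = [(1, 16), (2, 20), (3, 14)].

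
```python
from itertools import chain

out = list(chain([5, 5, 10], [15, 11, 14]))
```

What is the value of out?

Step 1: chain() concatenates iterables: [5, 5, 10] + [15, 11, 14].
Therefore out = [5, 5, 10, 15, 11, 14].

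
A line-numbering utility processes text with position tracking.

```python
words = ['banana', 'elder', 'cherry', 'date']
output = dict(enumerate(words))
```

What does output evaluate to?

Step 1: enumerate pairs indices with words:
  0 -> 'banana'
  1 -> 'elder'
  2 -> 'cherry'
  3 -> 'date'
Therefore output = {0: 'banana', 1: 'elder', 2: 'cherry', 3: 'date'}.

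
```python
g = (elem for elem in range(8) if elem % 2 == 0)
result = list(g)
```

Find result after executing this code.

Step 1: Filter range(8) keeping only even values:
  elem=0: even, included
  elem=1: odd, excluded
  elem=2: even, included
  elem=3: odd, excluded
  elem=4: even, included
  elem=5: odd, excluded
  elem=6: even, included
  elem=7: odd, excluded
Therefore result = [0, 2, 4, 6].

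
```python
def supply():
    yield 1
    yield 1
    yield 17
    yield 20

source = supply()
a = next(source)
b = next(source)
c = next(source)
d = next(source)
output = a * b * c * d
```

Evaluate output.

Step 1: Create generator and consume all values:
  a = next(source) = 1
  b = next(source) = 1
  c = next(source) = 17
  d = next(source) = 20
Step 2: output = 1 * 1 * 17 * 20 = 340.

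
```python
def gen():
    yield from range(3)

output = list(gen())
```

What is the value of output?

Step 1: yield from delegates to the iterable, yielding each element.
Step 2: Collected values: [0, 1, 2].
Therefore output = [0, 1, 2].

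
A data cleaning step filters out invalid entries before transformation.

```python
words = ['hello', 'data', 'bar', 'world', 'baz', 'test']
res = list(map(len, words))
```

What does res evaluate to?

Step 1: Map len() to each word:
  'hello' -> 5
  'data' -> 4
  'bar' -> 3
  'world' -> 5
  'baz' -> 3
  'test' -> 4
Therefore res = [5, 4, 3, 5, 3, 4].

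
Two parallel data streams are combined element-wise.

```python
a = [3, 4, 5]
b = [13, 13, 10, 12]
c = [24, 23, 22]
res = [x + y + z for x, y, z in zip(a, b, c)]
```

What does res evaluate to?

Step 1: zip three lists (truncates to shortest, len=3):
  3 + 13 + 24 = 40
  4 + 13 + 23 = 40
  5 + 10 + 22 = 37
Therefore res = [40, 40, 37].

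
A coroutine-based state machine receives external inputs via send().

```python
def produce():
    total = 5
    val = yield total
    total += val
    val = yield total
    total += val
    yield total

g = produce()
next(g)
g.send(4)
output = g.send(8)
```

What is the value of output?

Step 1: next() -> yield total=5.
Step 2: send(4) -> val=4, total = 5+4 = 9, yield 9.
Step 3: send(8) -> val=8, total = 9+8 = 17, yield 17.
Therefore output = 17.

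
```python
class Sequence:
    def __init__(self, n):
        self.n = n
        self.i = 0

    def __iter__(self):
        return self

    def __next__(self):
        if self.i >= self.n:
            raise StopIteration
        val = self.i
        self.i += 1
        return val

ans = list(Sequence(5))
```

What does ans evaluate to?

Step 1: Sequence(5) creates an iterator counting 0 to 4.
Step 2: list() consumes all values: [0, 1, 2, 3, 4].
Therefore ans = [0, 1, 2, 3, 4].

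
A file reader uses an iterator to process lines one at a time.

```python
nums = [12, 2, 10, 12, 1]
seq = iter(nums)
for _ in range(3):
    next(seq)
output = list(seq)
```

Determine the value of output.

Step 1: Create iterator over [12, 2, 10, 12, 1].
Step 2: Advance 3 positions (consuming [12, 2, 10]).
Step 3: list() collects remaining elements: [12, 1].
Therefore output = [12, 1].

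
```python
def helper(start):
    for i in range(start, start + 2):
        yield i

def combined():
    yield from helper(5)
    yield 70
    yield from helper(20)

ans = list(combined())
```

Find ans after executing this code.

Step 1: combined() delegates to helper(5):
  yield 5
  yield 6
Step 2: yield 70
Step 3: Delegates to helper(20):
  yield 20
  yield 21
Therefore ans = [5, 6, 70, 20, 21].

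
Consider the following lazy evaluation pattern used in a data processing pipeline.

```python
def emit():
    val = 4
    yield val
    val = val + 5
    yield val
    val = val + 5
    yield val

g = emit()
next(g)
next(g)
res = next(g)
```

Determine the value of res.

Step 1: Trace through generator execution:
  Yield 1: val starts at 4, yield 4
  Yield 2: val = 4 + 5 = 9, yield 9
  Yield 3: val = 9 + 5 = 14, yield 14
Step 2: First next() gets 4, second next() gets the second value, third next() yields 14.
Therefore res = 14.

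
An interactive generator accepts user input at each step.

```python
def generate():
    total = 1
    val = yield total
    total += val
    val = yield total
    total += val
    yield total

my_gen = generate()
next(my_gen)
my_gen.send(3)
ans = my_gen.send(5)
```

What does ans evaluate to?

Step 1: next() -> yield total=1.
Step 2: send(3) -> val=3, total = 1+3 = 4, yield 4.
Step 3: send(5) -> val=5, total = 4+5 = 9, yield 9.
Therefore ans = 9.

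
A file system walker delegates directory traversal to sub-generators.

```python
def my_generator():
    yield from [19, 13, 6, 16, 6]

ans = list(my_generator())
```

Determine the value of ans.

Step 1: yield from delegates to the iterable, yielding each element.
Step 2: Collected values: [19, 13, 6, 16, 6].
Therefore ans = [19, 13, 6, 16, 6].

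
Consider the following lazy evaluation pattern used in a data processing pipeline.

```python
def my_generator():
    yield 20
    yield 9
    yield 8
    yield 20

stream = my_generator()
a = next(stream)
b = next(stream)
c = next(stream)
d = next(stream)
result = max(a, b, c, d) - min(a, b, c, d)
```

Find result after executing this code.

Step 1: Create generator and consume all values:
  a = next(stream) = 20
  b = next(stream) = 9
  c = next(stream) = 8
  d = next(stream) = 20
Step 2: max = 20, min = 8, result = 20 - 8 = 12.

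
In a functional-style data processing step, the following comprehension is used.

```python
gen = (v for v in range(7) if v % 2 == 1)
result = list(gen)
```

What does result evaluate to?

Step 1: Filter range(7) keeping only odd values:
  v=0: even, excluded
  v=1: odd, included
  v=2: even, excluded
  v=3: odd, included
  v=4: even, excluded
  v=5: odd, included
  v=6: even, excluded
Therefore result = [1, 3, 5].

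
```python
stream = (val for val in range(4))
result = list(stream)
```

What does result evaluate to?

Step 1: Generator expression iterates range(4): [0, 1, 2, 3].
Step 2: list() collects all values.
Therefore result = [0, 1, 2, 3].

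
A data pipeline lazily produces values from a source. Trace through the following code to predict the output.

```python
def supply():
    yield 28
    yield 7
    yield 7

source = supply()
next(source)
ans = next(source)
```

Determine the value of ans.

Step 1: supply() creates a generator.
Step 2: next(source) yields 28 (consumed and discarded).
Step 3: next(source) yields 7, assigned to ans.
Therefore ans = 7.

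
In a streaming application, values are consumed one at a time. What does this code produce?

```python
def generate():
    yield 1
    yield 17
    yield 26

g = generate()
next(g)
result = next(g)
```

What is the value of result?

Step 1: generate() creates a generator.
Step 2: next(g) yields 1 (consumed and discarded).
Step 3: next(g) yields 17, assigned to result.
Therefore result = 17.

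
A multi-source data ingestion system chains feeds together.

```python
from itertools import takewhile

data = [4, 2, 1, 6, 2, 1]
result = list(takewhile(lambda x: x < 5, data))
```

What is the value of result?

Step 1: takewhile stops at first element >= 5:
  4 < 5: take
  2 < 5: take
  1 < 5: take
  6 >= 5: stop
Therefore result = [4, 2, 1].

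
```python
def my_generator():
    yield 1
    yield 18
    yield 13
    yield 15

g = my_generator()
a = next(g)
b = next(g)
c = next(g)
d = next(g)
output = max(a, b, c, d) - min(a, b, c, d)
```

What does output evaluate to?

Step 1: Create generator and consume all values:
  a = next(g) = 1
  b = next(g) = 18
  c = next(g) = 13
  d = next(g) = 15
Step 2: max = 18, min = 1, output = 18 - 1 = 17.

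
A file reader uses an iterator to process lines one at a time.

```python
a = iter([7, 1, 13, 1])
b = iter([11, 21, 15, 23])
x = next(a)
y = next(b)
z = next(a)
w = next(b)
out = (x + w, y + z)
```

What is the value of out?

Step 1: a iterates [7, 1, 13, 1], b iterates [11, 21, 15, 23].
Step 2: x = next(a) = 7, y = next(b) = 11.
Step 3: z = next(a) = 1, w = next(b) = 21.
Step 4: out = (7 + 21, 11 + 1) = (28, 12).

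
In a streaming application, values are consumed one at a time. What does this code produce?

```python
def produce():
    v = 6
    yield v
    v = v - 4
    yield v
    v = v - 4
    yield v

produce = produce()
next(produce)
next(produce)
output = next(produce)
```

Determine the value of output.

Step 1: Trace through generator execution:
  Yield 1: v starts at 6, yield 6
  Yield 2: v = 6 - 4 = 2, yield 2
  Yield 3: v = 2 - 4 = -2, yield -2
Step 2: First next() gets 6, second next() gets the second value, third next() yields -2.
Therefore output = -2.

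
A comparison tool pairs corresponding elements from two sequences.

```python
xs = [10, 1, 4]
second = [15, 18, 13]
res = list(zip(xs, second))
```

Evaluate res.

Step 1: zip pairs elements at same index:
  Index 0: (10, 15)
  Index 1: (1, 18)
  Index 2: (4, 13)
Therefore res = [(10, 15), (1, 18), (4, 13)].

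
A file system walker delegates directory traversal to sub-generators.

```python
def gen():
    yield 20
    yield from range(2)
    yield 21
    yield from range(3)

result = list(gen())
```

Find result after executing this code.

Step 1: Trace yields in order:
  yield 20
  yield 0
  yield 1
  yield 21
  yield 0
  yield 1
  yield 2
Therefore result = [20, 0, 1, 21, 0, 1, 2].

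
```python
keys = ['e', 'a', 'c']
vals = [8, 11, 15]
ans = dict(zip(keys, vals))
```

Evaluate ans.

Step 1: zip pairs keys with values:
  'e' -> 8
  'a' -> 11
  'c' -> 15
Therefore ans = {'e': 8, 'a': 11, 'c': 15}.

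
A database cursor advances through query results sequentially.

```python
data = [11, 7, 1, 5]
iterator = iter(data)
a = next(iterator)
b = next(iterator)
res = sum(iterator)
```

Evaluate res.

Step 1: Create iterator over [11, 7, 1, 5].
Step 2: a = next() = 11, b = next() = 7.
Step 3: sum() of remaining [1, 5] = 6.
Therefore res = 6.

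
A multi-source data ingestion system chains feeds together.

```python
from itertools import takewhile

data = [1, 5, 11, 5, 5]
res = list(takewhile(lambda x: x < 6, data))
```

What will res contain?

Step 1: takewhile stops at first element >= 6:
  1 < 6: take
  5 < 6: take
  11 >= 6: stop
Therefore res = [1, 5].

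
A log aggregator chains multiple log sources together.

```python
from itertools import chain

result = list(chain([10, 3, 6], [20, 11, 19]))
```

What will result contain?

Step 1: chain() concatenates iterables: [10, 3, 6] + [20, 11, 19].
Therefore result = [10, 3, 6, 20, 11, 19].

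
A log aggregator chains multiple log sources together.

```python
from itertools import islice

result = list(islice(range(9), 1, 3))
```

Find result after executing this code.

Step 1: islice(range(9), 1, 3) takes elements at indices [1, 3).
Step 2: Elements: [1, 2].
Therefore result = [1, 2].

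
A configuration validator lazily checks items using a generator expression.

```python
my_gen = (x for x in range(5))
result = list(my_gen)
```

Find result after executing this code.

Step 1: Generator expression iterates range(5): [0, 1, 2, 3, 4].
Step 2: list() collects all values.
Therefore result = [0, 1, 2, 3, 4].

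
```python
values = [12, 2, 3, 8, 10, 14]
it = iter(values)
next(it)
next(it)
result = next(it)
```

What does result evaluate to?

Step 1: Create iterator over [12, 2, 3, 8, 10, 14].
Step 2: next() consumes 12.
Step 3: next() consumes 2.
Step 4: next() returns 3.
Therefore result = 3.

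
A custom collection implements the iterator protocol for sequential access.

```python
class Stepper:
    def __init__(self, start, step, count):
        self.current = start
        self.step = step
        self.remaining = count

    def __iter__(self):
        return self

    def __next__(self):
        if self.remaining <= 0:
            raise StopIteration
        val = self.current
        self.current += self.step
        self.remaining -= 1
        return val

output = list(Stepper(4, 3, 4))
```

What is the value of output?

Step 1: Stepper starts at 4, increments by 3, for 4 steps:
  Yield 4, then current += 3
  Yield 7, then current += 3
  Yield 10, then current += 3
  Yield 13, then current += 3
Therefore output = [4, 7, 10, 13].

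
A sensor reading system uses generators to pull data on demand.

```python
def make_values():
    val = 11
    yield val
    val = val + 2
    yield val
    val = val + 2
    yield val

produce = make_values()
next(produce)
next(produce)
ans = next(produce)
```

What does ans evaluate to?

Step 1: Trace through generator execution:
  Yield 1: val starts at 11, yield 11
  Yield 2: val = 11 + 2 = 13, yield 13
  Yield 3: val = 13 + 2 = 15, yield 15
Step 2: First next() gets 11, second next() gets the second value, third next() yields 15.
Therefore ans = 15.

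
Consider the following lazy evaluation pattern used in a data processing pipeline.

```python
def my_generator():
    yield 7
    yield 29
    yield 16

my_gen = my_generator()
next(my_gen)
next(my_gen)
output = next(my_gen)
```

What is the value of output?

Step 1: my_generator() creates a generator.
Step 2: next(my_gen) yields 7 (consumed and discarded).
Step 3: next(my_gen) yields 29 (consumed and discarded).
Step 4: next(my_gen) yields 16, assigned to output.
Therefore output = 16.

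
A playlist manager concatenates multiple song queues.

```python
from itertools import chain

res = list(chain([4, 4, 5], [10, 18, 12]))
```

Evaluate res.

Step 1: chain() concatenates iterables: [4, 4, 5] + [10, 18, 12].
Therefore res = [4, 4, 5, 10, 18, 12].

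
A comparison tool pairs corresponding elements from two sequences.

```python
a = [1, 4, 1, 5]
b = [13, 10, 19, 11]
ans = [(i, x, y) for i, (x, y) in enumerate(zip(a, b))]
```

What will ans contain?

Step 1: enumerate(zip(a, b)) gives index with paired elements:
  i=0: (1, 13)
  i=1: (4, 10)
  i=2: (1, 19)
  i=3: (5, 11)
Therefore ans = [(0, 1, 13), (1, 4, 10), (2, 1, 19), (3, 5, 11)].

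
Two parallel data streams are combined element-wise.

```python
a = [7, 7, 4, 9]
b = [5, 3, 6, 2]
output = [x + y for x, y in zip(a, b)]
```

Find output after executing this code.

Step 1: Add corresponding elements:
  7 + 5 = 12
  7 + 3 = 10
  4 + 6 = 10
  9 + 2 = 11
Therefore output = [12, 10, 10, 11].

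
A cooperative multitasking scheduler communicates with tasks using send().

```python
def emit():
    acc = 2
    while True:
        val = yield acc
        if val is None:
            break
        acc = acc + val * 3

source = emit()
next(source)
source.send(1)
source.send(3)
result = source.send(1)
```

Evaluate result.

Step 1: next() -> yield acc=2.
Step 2: send(1) -> val=1, acc = 2 + 1*3 = 5, yield 5.
Step 3: send(3) -> val=3, acc = 5 + 3*3 = 14, yield 14.
Step 4: send(1) -> val=1, acc = 14 + 1*3 = 17, yield 17.
Therefore result = 17.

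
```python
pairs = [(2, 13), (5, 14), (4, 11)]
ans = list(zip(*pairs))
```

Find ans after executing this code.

Step 1: zip(*pairs) transposes: unzips [(2, 13), (5, 14), (4, 11)] into separate sequences.
Step 2: First elements: (2, 5, 4), second elements: (13, 14, 11).
Therefore ans = [(2, 5, 4), (13, 14, 11)].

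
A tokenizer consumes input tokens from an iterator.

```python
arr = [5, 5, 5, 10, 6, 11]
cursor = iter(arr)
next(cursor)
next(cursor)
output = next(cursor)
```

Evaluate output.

Step 1: Create iterator over [5, 5, 5, 10, 6, 11].
Step 2: next() consumes 5.
Step 3: next() consumes 5.
Step 4: next() returns 5.
Therefore output = 5.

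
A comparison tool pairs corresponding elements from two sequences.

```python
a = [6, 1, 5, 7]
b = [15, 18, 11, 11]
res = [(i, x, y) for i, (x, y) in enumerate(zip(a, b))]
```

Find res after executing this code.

Step 1: enumerate(zip(a, b)) gives index with paired elements:
  i=0: (6, 15)
  i=1: (1, 18)
  i=2: (5, 11)
  i=3: (7, 11)
Therefore res = [(0, 6, 15), (1, 1, 18), (2, 5, 11), (3, 7, 11)].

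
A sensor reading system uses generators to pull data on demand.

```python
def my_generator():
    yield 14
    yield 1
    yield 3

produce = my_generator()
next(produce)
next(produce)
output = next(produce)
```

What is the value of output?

Step 1: my_generator() creates a generator.
Step 2: next(produce) yields 14 (consumed and discarded).
Step 3: next(produce) yields 1 (consumed and discarded).
Step 4: next(produce) yields 3, assigned to output.
Therefore output = 3.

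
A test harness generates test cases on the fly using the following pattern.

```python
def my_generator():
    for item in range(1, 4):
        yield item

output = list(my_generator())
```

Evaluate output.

Step 1: The generator yields each value from range(1, 4).
Step 2: list() consumes all yields: [1, 2, 3].
Therefore output = [1, 2, 3].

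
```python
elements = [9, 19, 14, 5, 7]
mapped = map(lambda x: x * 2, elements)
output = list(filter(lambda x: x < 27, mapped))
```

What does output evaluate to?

Step 1: Map x * 2:
  9 -> 18
  19 -> 38
  14 -> 28
  5 -> 10
  7 -> 14
Step 2: Filter for < 27:
  18: kept
  38: removed
  28: removed
  10: kept
  14: kept
Therefore output = [18, 10, 14].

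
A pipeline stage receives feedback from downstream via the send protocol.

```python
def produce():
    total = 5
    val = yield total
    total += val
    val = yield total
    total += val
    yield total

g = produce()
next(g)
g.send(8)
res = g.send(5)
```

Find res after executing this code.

Step 1: next() -> yield total=5.
Step 2: send(8) -> val=8, total = 5+8 = 13, yield 13.
Step 3: send(5) -> val=5, total = 13+5 = 18, yield 18.
Therefore res = 18.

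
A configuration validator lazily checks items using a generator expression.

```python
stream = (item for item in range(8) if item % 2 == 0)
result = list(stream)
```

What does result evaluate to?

Step 1: Filter range(8) keeping only even values:
  item=0: even, included
  item=1: odd, excluded
  item=2: even, included
  item=3: odd, excluded
  item=4: even, included
  item=5: odd, excluded
  item=6: even, included
  item=7: odd, excluded
Therefore result = [0, 2, 4, 6].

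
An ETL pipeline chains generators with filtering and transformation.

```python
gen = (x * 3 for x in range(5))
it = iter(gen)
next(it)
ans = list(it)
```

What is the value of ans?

Step 1: Generator produces [0, 3, 6, 9, 12].
Step 2: next(it) consumes first element (0).
Step 3: list(it) collects remaining: [3, 6, 9, 12].
Therefore ans = [3, 6, 9, 12].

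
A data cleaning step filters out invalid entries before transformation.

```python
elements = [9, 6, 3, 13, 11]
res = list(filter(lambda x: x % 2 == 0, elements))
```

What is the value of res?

Step 1: Filter elements divisible by 2:
  9 % 2 = 1: removed
  6 % 2 = 0: kept
  3 % 2 = 1: removed
  13 % 2 = 1: removed
  11 % 2 = 1: removed
Therefore res = [6].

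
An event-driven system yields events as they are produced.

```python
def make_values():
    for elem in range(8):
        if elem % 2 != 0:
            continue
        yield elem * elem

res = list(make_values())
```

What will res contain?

Step 1: Only yield elem**2 when elem is divisible by 2:
  elem=0: 0 % 2 == 0, yield 0**2 = 0
  elem=2: 2 % 2 == 0, yield 2**2 = 4
  elem=4: 4 % 2 == 0, yield 4**2 = 16
  elem=6: 6 % 2 == 0, yield 6**2 = 36
Therefore res = [0, 4, 16, 36].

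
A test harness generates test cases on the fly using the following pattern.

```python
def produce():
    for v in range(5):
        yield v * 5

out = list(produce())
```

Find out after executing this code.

Step 1: For each v in range(5), yield v * 5:
  v=0: yield 0 * 5 = 0
  v=1: yield 1 * 5 = 5
  v=2: yield 2 * 5 = 10
  v=3: yield 3 * 5 = 15
  v=4: yield 4 * 5 = 20
Therefore out = [0, 5, 10, 15, 20].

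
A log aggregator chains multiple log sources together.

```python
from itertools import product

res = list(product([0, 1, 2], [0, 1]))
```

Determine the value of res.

Step 1: product([0, 1, 2], [0, 1]) gives all pairs:
  (0, 0)
  (0, 1)
  (1, 0)
  (1, 1)
  (2, 0)
  (2, 1)
Therefore res = [(0, 0), (0, 1), (1, 0), (1, 1), (2, 0), (2, 1)].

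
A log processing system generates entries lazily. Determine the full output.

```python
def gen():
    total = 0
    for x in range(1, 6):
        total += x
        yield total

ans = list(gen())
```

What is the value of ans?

Step 1: Generator accumulates running sum:
  x=1: total = 1, yield 1
  x=2: total = 3, yield 3
  x=3: total = 6, yield 6
  x=4: total = 10, yield 10
  x=5: total = 15, yield 15
Therefore ans = [1, 3, 6, 10, 15].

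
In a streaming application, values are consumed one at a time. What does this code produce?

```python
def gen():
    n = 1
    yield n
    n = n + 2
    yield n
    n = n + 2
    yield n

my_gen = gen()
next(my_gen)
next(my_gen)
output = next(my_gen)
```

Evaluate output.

Step 1: Trace through generator execution:
  Yield 1: n starts at 1, yield 1
  Yield 2: n = 1 + 2 = 3, yield 3
  Yield 3: n = 3 + 2 = 5, yield 5
Step 2: First next() gets 1, second next() gets the second value, third next() yields 5.
Therefore output = 5.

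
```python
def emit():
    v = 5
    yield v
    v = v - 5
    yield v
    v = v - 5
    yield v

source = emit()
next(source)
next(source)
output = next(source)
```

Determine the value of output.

Step 1: Trace through generator execution:
  Yield 1: v starts at 5, yield 5
  Yield 2: v = 5 - 5 = 0, yield 0
  Yield 3: v = 0 - 5 = -5, yield -5
Step 2: First next() gets 5, second next() gets the second value, third next() yields -5.
Therefore output = -5.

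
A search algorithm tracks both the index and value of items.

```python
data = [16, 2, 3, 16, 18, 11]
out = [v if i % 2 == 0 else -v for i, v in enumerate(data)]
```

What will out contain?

Step 1: For each (i, v), keep v if i is even, negate if odd:
  i=0 (even): keep 16
  i=1 (odd): negate to -2
  i=2 (even): keep 3
  i=3 (odd): negate to -16
  i=4 (even): keep 18
  i=5 (odd): negate to -11
Therefore out = [16, -2, 3, -16, 18, -11].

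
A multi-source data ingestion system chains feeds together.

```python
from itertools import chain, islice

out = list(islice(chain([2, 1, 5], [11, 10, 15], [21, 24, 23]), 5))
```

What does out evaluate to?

Step 1: chain([2, 1, 5], [11, 10, 15], [21, 24, 23]) = [2, 1, 5, 11, 10, 15, 21, 24, 23].
Step 2: islice takes first 5 elements: [2, 1, 5, 11, 10].
Therefore out = [2, 1, 5, 11, 10].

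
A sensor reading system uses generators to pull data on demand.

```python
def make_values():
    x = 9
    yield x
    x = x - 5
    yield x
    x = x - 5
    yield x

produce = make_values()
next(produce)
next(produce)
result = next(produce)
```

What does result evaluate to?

Step 1: Trace through generator execution:
  Yield 1: x starts at 9, yield 9
  Yield 2: x = 9 - 5 = 4, yield 4
  Yield 3: x = 4 - 5 = -1, yield -1
Step 2: First next() gets 9, second next() gets the second value, third next() yields -1.
Therefore result = -1.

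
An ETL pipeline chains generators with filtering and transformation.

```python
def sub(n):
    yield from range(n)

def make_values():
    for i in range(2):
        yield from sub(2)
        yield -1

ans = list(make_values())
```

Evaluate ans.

Step 1: For each i in range(2):
  i=0: yield from sub(2) -> [0, 1], then yield -1
  i=1: yield from sub(2) -> [0, 1], then yield -1
Therefore ans = [0, 1, -1, 0, 1, -1].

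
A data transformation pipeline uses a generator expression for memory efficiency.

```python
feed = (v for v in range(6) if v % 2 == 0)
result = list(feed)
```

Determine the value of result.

Step 1: Filter range(6) keeping only even values:
  v=0: even, included
  v=1: odd, excluded
  v=2: even, included
  v=3: odd, excluded
  v=4: even, included
  v=5: odd, excluded
Therefore result = [0, 2, 4].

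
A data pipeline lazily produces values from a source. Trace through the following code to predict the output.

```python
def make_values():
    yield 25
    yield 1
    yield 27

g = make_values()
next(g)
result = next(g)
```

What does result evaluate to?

Step 1: make_values() creates a generator.
Step 2: next(g) yields 25 (consumed and discarded).
Step 3: next(g) yields 1, assigned to result.
Therefore result = 1.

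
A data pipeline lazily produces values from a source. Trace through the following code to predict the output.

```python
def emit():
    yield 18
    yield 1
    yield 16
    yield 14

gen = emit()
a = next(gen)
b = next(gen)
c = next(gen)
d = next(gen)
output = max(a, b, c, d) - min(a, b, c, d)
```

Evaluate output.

Step 1: Create generator and consume all values:
  a = next(gen) = 18
  b = next(gen) = 1
  c = next(gen) = 16
  d = next(gen) = 14
Step 2: max = 18, min = 1, output = 18 - 1 = 17.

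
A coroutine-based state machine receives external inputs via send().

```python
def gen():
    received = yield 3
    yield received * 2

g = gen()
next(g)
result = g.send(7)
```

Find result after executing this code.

Step 1: next(g) advances to first yield, producing 3.
Step 2: send(7) resumes, received = 7.
Step 3: yield received * 2 = 7 * 2 = 14.
Therefore result = 14.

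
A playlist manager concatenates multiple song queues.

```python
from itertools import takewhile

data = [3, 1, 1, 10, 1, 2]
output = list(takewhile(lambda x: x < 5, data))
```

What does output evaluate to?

Step 1: takewhile stops at first element >= 5:
  3 < 5: take
  1 < 5: take
  1 < 5: take
  10 >= 5: stop
Therefore output = [3, 1, 1].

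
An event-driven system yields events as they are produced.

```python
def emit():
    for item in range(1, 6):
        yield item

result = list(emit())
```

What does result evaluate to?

Step 1: The generator yields each value from range(1, 6).
Step 2: list() consumes all yields: [1, 2, 3, 4, 5].
Therefore result = [1, 2, 3, 4, 5].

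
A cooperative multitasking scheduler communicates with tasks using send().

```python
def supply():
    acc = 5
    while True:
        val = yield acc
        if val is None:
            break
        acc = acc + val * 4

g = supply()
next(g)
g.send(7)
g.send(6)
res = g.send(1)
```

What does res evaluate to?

Step 1: next() -> yield acc=5.
Step 2: send(7) -> val=7, acc = 5 + 7*4 = 33, yield 33.
Step 3: send(6) -> val=6, acc = 33 + 6*4 = 57, yield 57.
Step 4: send(1) -> val=1, acc = 57 + 1*4 = 61, yield 61.
Therefore res = 61.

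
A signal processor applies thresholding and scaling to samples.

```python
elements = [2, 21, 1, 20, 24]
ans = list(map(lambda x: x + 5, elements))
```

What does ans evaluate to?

Step 1: Apply lambda x: x + 5 to each element:
  2 -> 7
  21 -> 26
  1 -> 6
  20 -> 25
  24 -> 29
Therefore ans = [7, 26, 6, 25, 29].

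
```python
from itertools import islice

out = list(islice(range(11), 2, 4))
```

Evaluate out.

Step 1: islice(range(11), 2, 4) takes elements at indices [2, 4).
Step 2: Elements: [2, 3].
Therefore out = [2, 3].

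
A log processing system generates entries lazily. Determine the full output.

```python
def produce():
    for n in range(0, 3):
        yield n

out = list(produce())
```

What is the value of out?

Step 1: The generator yields each value from range(0, 3).
Step 2: list() consumes all yields: [0, 1, 2].
Therefore out = [0, 1, 2].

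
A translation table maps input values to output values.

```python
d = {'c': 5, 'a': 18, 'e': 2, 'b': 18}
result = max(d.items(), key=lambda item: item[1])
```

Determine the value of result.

Step 1: Find item with maximum value:
  ('c', 5)
  ('a', 18)
  ('e', 2)
  ('b', 18)
Step 2: Maximum value is 18 at key 'a'.
Therefore result = ('a', 18).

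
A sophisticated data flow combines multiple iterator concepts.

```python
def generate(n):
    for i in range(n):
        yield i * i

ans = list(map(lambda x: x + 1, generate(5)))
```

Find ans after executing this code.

Step 1: generate(5) yields squares: [0, 1, 4, 9, 16].
Step 2: map adds 1 to each: [1, 2, 5, 10, 17].
Therefore ans = [1, 2, 5, 10, 17].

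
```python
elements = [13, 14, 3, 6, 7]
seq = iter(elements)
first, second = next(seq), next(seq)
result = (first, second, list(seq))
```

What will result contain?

Step 1: Create iterator over [13, 14, 3, 6, 7].
Step 2: first = 13, second = 14.
Step 3: Remaining elements: [3, 6, 7].
Therefore result = (13, 14, [3, 6, 7]).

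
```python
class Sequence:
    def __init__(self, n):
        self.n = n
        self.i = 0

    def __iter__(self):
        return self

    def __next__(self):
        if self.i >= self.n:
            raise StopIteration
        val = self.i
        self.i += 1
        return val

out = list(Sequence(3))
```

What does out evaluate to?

Step 1: Sequence(3) creates an iterator counting 0 to 2.
Step 2: list() consumes all values: [0, 1, 2].
Therefore out = [0, 1, 2].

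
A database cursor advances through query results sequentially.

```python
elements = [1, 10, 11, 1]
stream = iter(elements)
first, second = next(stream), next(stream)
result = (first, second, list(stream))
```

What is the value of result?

Step 1: Create iterator over [1, 10, 11, 1].
Step 2: first = 1, second = 10.
Step 3: Remaining elements: [11, 1].
Therefore result = (1, 10, [11, 1]).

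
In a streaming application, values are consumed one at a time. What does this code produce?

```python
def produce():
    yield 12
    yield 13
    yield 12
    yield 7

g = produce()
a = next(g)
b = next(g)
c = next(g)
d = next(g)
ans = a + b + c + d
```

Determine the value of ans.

Step 1: Create generator and consume all values:
  a = next(g) = 12
  b = next(g) = 13
  c = next(g) = 12
  d = next(g) = 7
Step 2: ans = 12 + 13 + 12 + 7 = 44.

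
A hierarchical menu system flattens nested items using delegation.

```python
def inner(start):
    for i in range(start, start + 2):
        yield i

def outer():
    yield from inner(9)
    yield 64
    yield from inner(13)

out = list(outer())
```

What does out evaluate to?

Step 1: outer() delegates to inner(9):
  yield 9
  yield 10
Step 2: yield 64
Step 3: Delegates to inner(13):
  yield 13
  yield 14
Therefore out = [9, 10, 64, 13, 14].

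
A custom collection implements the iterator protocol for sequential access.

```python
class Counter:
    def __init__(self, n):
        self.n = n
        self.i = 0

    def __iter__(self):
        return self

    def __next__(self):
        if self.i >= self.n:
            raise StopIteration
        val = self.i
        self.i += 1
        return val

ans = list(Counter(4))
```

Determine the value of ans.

Step 1: Counter(4) creates an iterator counting 0 to 3.
Step 2: list() consumes all values: [0, 1, 2, 3].
Therefore ans = [0, 1, 2, 3].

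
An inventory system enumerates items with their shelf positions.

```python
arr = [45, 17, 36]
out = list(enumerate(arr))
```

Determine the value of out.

Step 1: enumerate pairs each element with its index:
  (0, 45)
  (1, 17)
  (2, 36)
Therefore out = [(0, 45), (1, 17), (2, 36)].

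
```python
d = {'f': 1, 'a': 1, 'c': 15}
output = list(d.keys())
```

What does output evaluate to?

Step 1: d.keys() returns the dictionary keys in insertion order.
Therefore output = ['f', 'a', 'c'].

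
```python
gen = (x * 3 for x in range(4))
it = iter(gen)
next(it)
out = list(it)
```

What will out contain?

Step 1: Generator produces [0, 3, 6, 9].
Step 2: next(it) consumes first element (0).
Step 3: list(it) collects remaining: [3, 6, 9].
Therefore out = [3, 6, 9].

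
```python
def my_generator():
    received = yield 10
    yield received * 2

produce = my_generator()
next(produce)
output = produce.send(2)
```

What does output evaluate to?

Step 1: next(produce) advances to first yield, producing 10.
Step 2: send(2) resumes, received = 2.
Step 3: yield received * 2 = 2 * 2 = 4.
Therefore output = 4.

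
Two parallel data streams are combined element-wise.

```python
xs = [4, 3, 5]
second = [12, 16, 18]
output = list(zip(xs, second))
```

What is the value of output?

Step 1: zip pairs elements at same index:
  Index 0: (4, 12)
  Index 1: (3, 16)
  Index 2: (5, 18)
Therefore output = [(4, 12), (3, 16), (5, 18)].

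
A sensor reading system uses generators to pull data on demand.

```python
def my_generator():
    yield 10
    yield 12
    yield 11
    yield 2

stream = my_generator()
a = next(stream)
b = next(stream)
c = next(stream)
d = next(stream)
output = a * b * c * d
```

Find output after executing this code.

Step 1: Create generator and consume all values:
  a = next(stream) = 10
  b = next(stream) = 12
  c = next(stream) = 11
  d = next(stream) = 2
Step 2: output = 10 * 12 * 11 * 2 = 2640.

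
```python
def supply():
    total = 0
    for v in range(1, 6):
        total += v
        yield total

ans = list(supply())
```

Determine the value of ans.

Step 1: Generator accumulates running sum:
  v=1: total = 1, yield 1
  v=2: total = 3, yield 3
  v=3: total = 6, yield 6
  v=4: total = 10, yield 10
  v=5: total = 15, yield 15
Therefore ans = [1, 3, 6, 10, 15].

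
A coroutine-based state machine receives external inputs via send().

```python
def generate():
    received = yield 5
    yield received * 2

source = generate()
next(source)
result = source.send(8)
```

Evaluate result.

Step 1: next(source) advances to first yield, producing 5.
Step 2: send(8) resumes, received = 8.
Step 3: yield received * 2 = 8 * 2 = 16.
Therefore result = 16.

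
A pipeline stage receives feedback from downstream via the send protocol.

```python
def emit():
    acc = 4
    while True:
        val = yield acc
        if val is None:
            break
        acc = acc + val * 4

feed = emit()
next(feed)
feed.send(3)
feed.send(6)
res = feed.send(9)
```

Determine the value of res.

Step 1: next() -> yield acc=4.
Step 2: send(3) -> val=3, acc = 4 + 3*4 = 16, yield 16.
Step 3: send(6) -> val=6, acc = 16 + 6*4 = 40, yield 40.
Step 4: send(9) -> val=9, acc = 40 + 9*4 = 76, yield 76.
Therefore res = 76.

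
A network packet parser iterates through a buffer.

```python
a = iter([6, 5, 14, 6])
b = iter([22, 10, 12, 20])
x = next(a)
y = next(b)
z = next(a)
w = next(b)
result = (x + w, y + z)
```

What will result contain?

Step 1: a iterates [6, 5, 14, 6], b iterates [22, 10, 12, 20].
Step 2: x = next(a) = 6, y = next(b) = 22.
Step 3: z = next(a) = 5, w = next(b) = 10.
Step 4: result = (6 + 10, 22 + 5) = (16, 27).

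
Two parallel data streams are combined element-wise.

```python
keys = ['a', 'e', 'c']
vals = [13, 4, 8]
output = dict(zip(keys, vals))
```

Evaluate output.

Step 1: zip pairs keys with values:
  'a' -> 13
  'e' -> 4
  'c' -> 8
Therefore output = {'a': 13, 'e': 4, 'c': 8}.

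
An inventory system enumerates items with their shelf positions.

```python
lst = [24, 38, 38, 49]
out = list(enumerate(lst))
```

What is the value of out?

Step 1: enumerate pairs each element with its index:
  (0, 24)
  (1, 38)
  (2, 38)
  (3, 49)
Therefore out = [(0, 24), (1, 38), (2, 38), (3, 49)].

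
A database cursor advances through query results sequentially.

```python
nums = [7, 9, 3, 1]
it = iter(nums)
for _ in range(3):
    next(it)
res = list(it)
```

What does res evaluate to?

Step 1: Create iterator over [7, 9, 3, 1].
Step 2: Advance 3 positions (consuming [7, 9, 3]).
Step 3: list() collects remaining elements: [1].
Therefore res = [1].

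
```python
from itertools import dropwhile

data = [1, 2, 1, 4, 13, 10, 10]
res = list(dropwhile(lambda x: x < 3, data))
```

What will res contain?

Step 1: dropwhile drops elements while < 3:
  1 < 3: dropped
  2 < 3: dropped
  1 < 3: dropped
  4: kept (dropping stopped)
Step 2: Remaining elements kept regardless of condition.
Therefore res = [4, 13, 10, 10].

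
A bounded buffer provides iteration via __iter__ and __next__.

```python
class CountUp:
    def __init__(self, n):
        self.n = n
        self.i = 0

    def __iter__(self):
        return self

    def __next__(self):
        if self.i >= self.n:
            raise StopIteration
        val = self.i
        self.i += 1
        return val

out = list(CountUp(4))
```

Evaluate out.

Step 1: CountUp(4) creates an iterator counting 0 to 3.
Step 2: list() consumes all values: [0, 1, 2, 3].
Therefore out = [0, 1, 2, 3].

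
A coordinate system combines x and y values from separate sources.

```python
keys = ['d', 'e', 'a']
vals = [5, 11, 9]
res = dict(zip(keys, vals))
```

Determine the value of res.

Step 1: zip pairs keys with values:
  'd' -> 5
  'e' -> 11
  'a' -> 9
Therefore res = {'d': 5, 'e': 11, 'a': 9}.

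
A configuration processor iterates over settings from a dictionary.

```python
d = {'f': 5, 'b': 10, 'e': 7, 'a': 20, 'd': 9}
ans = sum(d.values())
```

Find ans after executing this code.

Step 1: d.values() = [5, 10, 7, 20, 9].
Step 2: sum = 51.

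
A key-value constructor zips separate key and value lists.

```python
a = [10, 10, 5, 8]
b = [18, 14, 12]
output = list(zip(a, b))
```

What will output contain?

Step 1: zip stops at shortest (len(a)=4, len(b)=3):
  Index 0: (10, 18)
  Index 1: (10, 14)
  Index 2: (5, 12)
Step 2: Last element of a (8) has no pair, dropped.
Therefore output = [(10, 18), (10, 14), (5, 12)].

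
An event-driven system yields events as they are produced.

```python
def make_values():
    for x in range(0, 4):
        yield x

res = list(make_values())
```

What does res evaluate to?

Step 1: The generator yields each value from range(0, 4).
Step 2: list() consumes all yields: [0, 1, 2, 3].
Therefore res = [0, 1, 2, 3].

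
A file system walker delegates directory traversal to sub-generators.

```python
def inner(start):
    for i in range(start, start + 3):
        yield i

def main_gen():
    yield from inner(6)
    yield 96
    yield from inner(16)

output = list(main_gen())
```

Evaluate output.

Step 1: main_gen() delegates to inner(6):
  yield 6
  yield 7
  yield 8
Step 2: yield 96
Step 3: Delegates to inner(16):
  yield 16
  yield 17
  yield 18
Therefore output = [6, 7, 8, 96, 16, 17, 18].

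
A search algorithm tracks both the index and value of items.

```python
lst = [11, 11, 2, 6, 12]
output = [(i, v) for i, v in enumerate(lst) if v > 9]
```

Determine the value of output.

Step 1: Filter enumerate([11, 11, 2, 6, 12]) keeping v > 9:
  (0, 11): 11 > 9, included
  (1, 11): 11 > 9, included
  (2, 2): 2 <= 9, excluded
  (3, 6): 6 <= 9, excluded
  (4, 12): 12 > 9, included
Therefore output = [(0, 11), (1, 11), (4, 12)].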